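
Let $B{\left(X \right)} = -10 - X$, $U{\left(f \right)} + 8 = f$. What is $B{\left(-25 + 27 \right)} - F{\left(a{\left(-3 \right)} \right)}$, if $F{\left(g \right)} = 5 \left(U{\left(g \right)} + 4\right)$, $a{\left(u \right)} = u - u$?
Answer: $8$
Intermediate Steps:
$U{\left(f \right)} = -8 + f$
$a{\left(u \right)} = 0$
$F{\left(g \right)} = -20 + 5 g$ ($F{\left(g \right)} = 5 \left(\left(-8 + g\right) + 4\right) = 5 \left(-4 + g\right) = -20 + 5 g$)
$B{\left(-25 + 27 \right)} - F{\left(a{\left(-3 \right)} \right)} = \left(-10 - \left(-25 + 27\right)\right) - \left(-20 + 5 \cdot 0\right) = \left(-10 - 2\right) - \left(-20 + 0\right) = \left(-10 - 2\right) - -20 = -12 + 20 = 8$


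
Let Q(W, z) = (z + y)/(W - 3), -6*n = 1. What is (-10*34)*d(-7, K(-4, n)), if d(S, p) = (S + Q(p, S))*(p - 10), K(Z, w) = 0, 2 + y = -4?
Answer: -27200/3 ≈ -9066.7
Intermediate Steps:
n = -⅙ (n = -⅙*1 = -⅙ ≈ -0.16667)
y = -6 (y = -2 - 4 = -6)
Q(W, z) = (-6 + z)/(-3 + W) (Q(W, z) = (z - 6)/(W - 3) = (-6 + z)/(-3 + W))
d(S, p) = (-10 + p)*(S + (-6 + S)/(-3 + p)) (d(S, p) = (S + (-6 + S)/(-3 + p))*(p - 10) = (S + (-6 + S)/(-3 + p))*(-10 + p) = (-10 + p)*(S + (-6 + S)/(-3 + p)))
(-10*34)*d(-7, K(-4, n)) = (-10*34)*((60 - 10*(-7) + 0*(-6 - 7) - 7*(-10 + 0)*(-3 + 0))/(-3 + 0)) = -340*(60 + 70 + 0*(-13) - 7*(-10)*(-3))/(-3) = -(-340)*(60 + 70 + 0 - 210)/3 = -(-340)*(-80)/3 = -340*80/3 = -27200/3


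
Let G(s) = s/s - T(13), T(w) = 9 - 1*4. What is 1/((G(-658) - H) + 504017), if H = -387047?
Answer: 1/891060 ≈ 1.1223e-6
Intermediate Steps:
T(w) = 5 (T(w) = 9 - 4 = 5)
G(s) = -4 (G(s) = s/s - 1*5 = 1 - 5 = -4)
1/((G(-658) - H) + 504017) = 1/((-4 - 1*(-387047)) + 504017) = 1/((-4 + 387047) + 504017) = 1/(387043 + 504017) = 1/891060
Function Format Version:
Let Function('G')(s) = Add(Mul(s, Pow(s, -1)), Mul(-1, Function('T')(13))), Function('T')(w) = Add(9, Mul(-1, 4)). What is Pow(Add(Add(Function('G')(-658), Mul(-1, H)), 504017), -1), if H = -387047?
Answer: Rational(1, 891060) ≈ 1.1223e-6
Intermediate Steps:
Function('T')(w) = 5 (Function('T')(w) = Add(9, -4) = 5)
Function('G')(s) = -4 (Function('G')(s) = Add(Mul(s, Pow(s, -1)), Mul(-1, 5)) = Add(1, -5) = -4)
Pow(Add(Add(Function('G')(-658), Mul(-1, H)), 504017), -1) = Pow(Add(Add(-4, Mul(-1, -387047)), 504017), -1) = Pow(Add(Add(-4, 387047), 504017), -1) = Pow(Add(387043, 504017), -1) = Pow(891060, -1) = Rational(1, 891060)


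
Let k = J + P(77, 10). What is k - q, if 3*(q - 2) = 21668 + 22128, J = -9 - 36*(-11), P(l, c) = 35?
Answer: -42536/3 ≈ -14179.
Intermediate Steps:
J = 387 (J = -9 + 396 = 387)
q = 43802/3 (q = 2 + (21668 + 22128)/3 = 2 + (1/3)*43796 = 2 + 43796/3 = 43802/3 ≈ 14601.)
k = 422 (k = 387 + 35 = 422)
k - q = 422 - 1*43802/3 = 422 - 43802/3 = -42536/3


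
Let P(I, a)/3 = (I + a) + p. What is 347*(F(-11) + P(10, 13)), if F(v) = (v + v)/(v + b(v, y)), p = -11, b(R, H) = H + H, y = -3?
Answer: 219998/17 ≈ 12941.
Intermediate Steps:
b(R, H) = 2*H
F(v) = 2*v/(-6 + v) (F(v) = (v + v)/(v + 2*(-3)) = (2*v)/(v - 6) = (2*v)/(-6 + v) = 2*v/(-6 + v))
P(I, a) = -33 + 3*I + 3*a (P(I, a) = 3*((I + a) - 11) = 3*(-11 + I + a) = -33 + 3*I + 3*a)
347*(F(-11) + P(10, 13)) = 347*(2*(-11)/(-6 - 11) + (-33 + 3*10 + 3*13)) = 347*(2*(-11)/(-17) + (-33 + 30 + 39)) = 347*(2*(-11)*(-1/17) + 36) = 347*(22/17 + 36) = 347*(634/17) = 219998/17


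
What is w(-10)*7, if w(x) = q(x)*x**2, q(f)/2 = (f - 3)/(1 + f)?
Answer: 18200/9 ≈ 2022.2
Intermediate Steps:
q(f) = 2*(-3 + f)/(1 + f) (q(f) = 2*((f - 3)/(1 + f)) = 2*((-3 + f)/(1 + f)) = 2*(-3 + f)/(1 + f))
w(x) = 2*x**2*(-3 + x)/(1 + x) (w(x) = (2*(-3 + x)/(1 + x))*x**2 = 2*x**2*(-3 + x)/(1 + x))
w(-10)*7 = (2*(-10)**2*(-3 - 10)/(1 - 10))*7 = (2*100*(-13)/(-9))*7 = (2*100*(-1/9)*(-13))*7 = (2600/9)*7 = 18200/9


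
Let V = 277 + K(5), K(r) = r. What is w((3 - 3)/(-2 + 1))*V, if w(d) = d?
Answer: 0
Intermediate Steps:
V = 282 (V = 277 + 5 = 282)
w((3 - 3)/(-2 + 1))*V = ((3 - 3)/(-2 + 1))*282 = (0/(-1))*282 = (0*(-1))*282 = 0*282 = 0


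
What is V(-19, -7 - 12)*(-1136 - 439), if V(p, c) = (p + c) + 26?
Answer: 18900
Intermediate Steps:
V(p, c) = 26 + c + p (V(p, c) = (c + p) + 26 = 26 + c + p)
V(-19, -7 - 12)*(-1136 - 439) = (26 + (-7 - 12) - 19)*(-1136 - 439) = (26 - 19 - 19)*(-1575) = -12*(-1575) = 18900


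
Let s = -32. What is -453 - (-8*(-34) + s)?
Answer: -693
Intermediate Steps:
-453 - (-8*(-34) + s) = -453 - (-8*(-34) - 32) = -453 - (272 - 32) = -453 - 1*240 = -453 - 240 = -693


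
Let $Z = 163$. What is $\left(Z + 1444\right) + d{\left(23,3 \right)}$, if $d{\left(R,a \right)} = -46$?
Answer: $1561$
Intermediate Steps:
$\left(Z + 1444\right) + d{\left(23,3 \right)} = \left(163 + 1444\right) - 46 = 1607 - 46 = 1561$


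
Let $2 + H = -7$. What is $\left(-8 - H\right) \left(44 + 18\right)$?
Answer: $62$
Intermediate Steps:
$H = -9$ ($H = -2 - 7 = -9$)
$\left(-8 - H\right) \left(44 + 18\right) = \left(-8 - -9\right) \left(44 + 18\right) = \left(-8 + 9\right) 62 = 1 \cdot 62 = 62$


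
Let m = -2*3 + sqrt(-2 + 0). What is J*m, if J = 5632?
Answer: -33792 + 5632*I*sqrt(2) ≈ -33792.0 + 7964.9*I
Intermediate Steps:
m = -6 + I*sqrt(2) (m = -6 + sqrt(-2) = -6 + I*sqrt(2) ≈ -6.0 + 1.4142*I)
J*m = 5632*(-6 + I*sqrt(2)) = -33792 + 5632*I*sqrt(2)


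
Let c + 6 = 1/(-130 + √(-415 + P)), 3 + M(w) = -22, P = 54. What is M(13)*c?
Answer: 2592400/17261 + 475*I/17261 ≈ 150.19 + 0.027519*I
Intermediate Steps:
M(w) = -25 (M(w) = -3 - 22 = -25)
c = -6 + (-130 - 19*I)/17261 (c = -6 + 1/(-130 + √(-415 + 54)) = -6 + 1/(-130 + √(-361)) = -6 + 1/(-130 + 19*I) = -6 + (-130 - 19*I)/17261 ≈ -6.0075 - 0.0011007*I)
M(13)*c = -25*(-103696/17261 - 19*I/17261) = 2592400/17261 + 475*I/17261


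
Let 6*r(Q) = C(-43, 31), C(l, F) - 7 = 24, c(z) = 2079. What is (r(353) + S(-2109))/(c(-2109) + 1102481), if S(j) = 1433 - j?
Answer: 21283/6627360 ≈ 0.0032114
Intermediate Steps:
C(l, F) = 31 (C(l, F) = 7 + 24 = 31)
r(Q) = 31/6 (r(Q) = (1/6)*31 = 31/6)
(r(353) + S(-2109))/(c(-2109) + 1102481) = (31/6 + (1433 - 1*(-2109)))/(2079 + 1102481) = (31/6 + (1433 + 2109))/1104560 = (31/6 + 3542)*(1/1104560) = (21283/6)*(1/1104560) = 21283/6627360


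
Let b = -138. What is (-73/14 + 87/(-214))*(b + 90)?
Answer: 202080/749 ≈ 269.80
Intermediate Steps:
(-73/14 + 87/(-214))*(b + 90) = (-73/14 + 87/(-214))*(-138 + 90) = (-73*1/14 + 87*(-1/214))*(-48) = (-73/14 - 87/214)*(-48) = -4210/749*(-48) = 202080/749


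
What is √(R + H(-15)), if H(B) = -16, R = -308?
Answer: 18*I ≈ 18.0*I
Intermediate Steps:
√(R + H(-15)) = √(-308 - 16) = √(-324) = 18*I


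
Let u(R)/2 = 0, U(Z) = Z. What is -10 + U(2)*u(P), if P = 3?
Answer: -10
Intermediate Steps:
u(R) = 0 (u(R) = 2*0 = 0)
-10 + U(2)*u(P) = -10 + 2*0 = -10 + 0 = -10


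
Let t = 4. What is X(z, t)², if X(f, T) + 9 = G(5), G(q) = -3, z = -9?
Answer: 144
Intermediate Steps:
X(f, T) = -12 (X(f, T) = -9 - 3 = -12)
X(z, t)² = (-12)² = 144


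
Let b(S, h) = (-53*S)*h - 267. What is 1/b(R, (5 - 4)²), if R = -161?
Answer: 1/8266 ≈ 0.00012098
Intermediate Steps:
b(S, h) = -267 - 53*S*h (b(S, h) = -53*S*h - 267 = -267 - 53*S*h)
1/b(R, (5 - 4)²) = 1/(-267 - 53*(-161)*(5 - 4)²) = 1/(-267 - 53*(-161)*1²) = 1/(-267 - 53*(-161)*1) = 1/(-267 + 8533) = 1/8266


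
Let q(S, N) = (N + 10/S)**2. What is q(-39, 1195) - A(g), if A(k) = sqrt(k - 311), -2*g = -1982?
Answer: 2171094025/1521 - 2*sqrt(170) ≈ 1.4274e+6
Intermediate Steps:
g = 991 (g = -1/2*(-1982) = 991)
A(k) = sqrt(-311 + k)
q(-39, 1195) - A(g) = (10 + 1195*(-39))**2/(-39)**2 - sqrt(-311 + 991) = (10 - 46605)**2/1521 - sqrt(680) = (1/1521)*(-46595)**2 - 2*sqrt(170) = (1/1521)*2171094025 - 2*sqrt(170) = 2171094025/1521 - 2*sqrt(170)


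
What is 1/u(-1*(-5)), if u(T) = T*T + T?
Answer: 1/30 ≈ 0.033333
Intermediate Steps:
u(T) = T + T² (u(T) = T² + T = T + T²)
1/u(-1*(-5)) = 1/((-1*(-5))*(1 - 1*(-5))) = 1/(5*(1 + 5)) = 1/(5*6) = 1/30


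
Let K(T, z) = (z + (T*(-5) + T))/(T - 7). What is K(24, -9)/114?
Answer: -35/646 ≈ -0.054180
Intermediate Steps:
K(T, z) = (z - 4*T)/(-7 + T) (K(T, z) = (z + (-5*T + T))/(-7 + T) = (z - 4*T)/(-7 + T))
K(24, -9)/114 = ((-9 - 4*24)/(-7 + 24))/114 = ((-9 - 96)/17)*(1/114) = ((1/17)*(-105))*(1/114) = -105/17*1/114 = -35/646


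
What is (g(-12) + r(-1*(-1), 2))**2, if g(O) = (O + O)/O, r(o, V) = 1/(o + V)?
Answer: 49/9 ≈ 5.4444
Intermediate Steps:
r(o, V) = 1/(V + o)
g(O) = 2 (g(O) = (2*O)/O = 2)
(g(-12) + r(-1*(-1), 2))**2 = (2 + 1/(2 - 1*(-1)))**2 = (2 + 1/(2 + 1))**2 = (2 + 1/3)**2 = (7/3)**2 = 49/9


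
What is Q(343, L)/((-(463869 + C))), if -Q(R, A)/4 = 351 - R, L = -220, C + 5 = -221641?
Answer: 32/242223 ≈ 0.00013211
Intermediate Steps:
C = -221646 (C = -5 - 221641 = -221646)
Q(R, A) = -1404 + 4*R (Q(R, A) = -4*(351 - R) = -1404 + 4*R)
Q(343, L)/((-(463869 + C))) = (-1404 + 4*343)/((-(463869 - 221646))) = (-1404 + 1372)/((-1*242223)) = -32/(-242223) = -32*(-1/242223) = 32/242223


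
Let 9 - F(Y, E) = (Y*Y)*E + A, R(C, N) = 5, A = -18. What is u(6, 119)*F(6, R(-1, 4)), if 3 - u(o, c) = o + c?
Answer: 18666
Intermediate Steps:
F(Y, E) = 27 - E*Y² (F(Y, E) = 9 - ((Y*Y)*E - 18) = 9 - (Y²*E - 18) = 9 - (E*Y² - 18) = 9 - (-18 + E*Y²) = 9 + (18 - E*Y²) = 27 - E*Y²)
u(o, c) = 3 - c - o (u(o, c) = 3 - (o + c) = 3 - (c + o) = 3 + (-c - o) = 3 - c - o)
u(6, 119)*F(6, R(-1, 4)) = (3 - 1*119 - 1*6)*(27 - 1*5*6²) = (3 - 119 - 6)*(27 - 1*5*36) = -122*(27 - 180) = -122*(-153) = 18666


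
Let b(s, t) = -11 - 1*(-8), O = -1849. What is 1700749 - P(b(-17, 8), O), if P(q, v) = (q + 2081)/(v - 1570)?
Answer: 5814862909/3419 ≈ 1.7008e+6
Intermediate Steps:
b(s, t) = -3 (b(s, t) = -11 + 8 = -3)
P(q, v) = (2081 + q)/(-1570 + v)
1700749 - P(b(-17, 8), O) = 1700749 - (2081 - 3)/(-1570 - 1849) = 1700749 - 2078/(-3419) = 1700749 - (-1)*2078/3419 = 1700749 - 1*(-2078/3419) = 1700749 + 2078/3419 = 5814862909/3419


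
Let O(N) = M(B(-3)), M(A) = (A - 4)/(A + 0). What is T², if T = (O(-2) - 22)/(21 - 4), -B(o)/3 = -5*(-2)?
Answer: 97969/65025 ≈ 1.5066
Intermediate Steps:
B(o) = -30 (B(o) = -(-15)*(-2) = -3*10 = -30)
M(A) = (-4 + A)/A
O(N) = 17/15 (O(N) = (-4 - 30)/(-30) = -1/30*(-34) = 17/15)
T = -313/255 (T = (17/15 - 22)/(21 - 4) = -313/15/17 = -313/15*1/17 = -313/255 ≈ -1.2275)
T² = (-313/255)² = 97969/65025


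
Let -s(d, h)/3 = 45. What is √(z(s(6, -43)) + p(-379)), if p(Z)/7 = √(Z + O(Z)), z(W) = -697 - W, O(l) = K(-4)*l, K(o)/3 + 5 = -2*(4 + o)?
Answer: √(-562 + 7*√5306) ≈ 7.2183*I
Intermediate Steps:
s(d, h) = -135 (s(d, h) = -3*45 = -135)
K(o) = -39 - 6*o (K(o) = -15 + 3*(-2*(4 + o)) = -15 + 3*(-8 - 2*o) = -15 + (-24 - 6*o) = -39 - 6*o)
O(l) = -15*l (O(l) = (-39 - 6*(-4))*l = (-39 + 24)*l = -15*l)
p(Z) = 7*√14*√(-Z) (p(Z) = 7*√(Z - 15*Z) = 7*√(-14*Z) = 7*(√14*√(-Z)) = 7*√14*√(-Z))
√(z(s(6, -43)) + p(-379)) = √((-697 - 1*(-135)) + 7*√14*√(-1*(-379))) = √((-697 + 135) + 7*√14*√379) = √(-562 + 7*√5306)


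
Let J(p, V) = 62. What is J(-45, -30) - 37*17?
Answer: -567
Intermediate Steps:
J(-45, -30) - 37*17 = 62 - 37*17 = 62 - 1*629 = 62 - 629 = -567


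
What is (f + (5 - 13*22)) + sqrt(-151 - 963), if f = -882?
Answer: -1163 + I*sqrt(1114) ≈ -1163.0 + 33.377*I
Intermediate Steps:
(f + (5 - 13*22)) + sqrt(-151 - 963) = (-882 + (5 - 13*22)) + sqrt(-151 - 963) = (-882 + (5 - 286)) + sqrt(-1114) = (-882 - 281) + I*sqrt(1114) = -1163 + I*sqrt(1114)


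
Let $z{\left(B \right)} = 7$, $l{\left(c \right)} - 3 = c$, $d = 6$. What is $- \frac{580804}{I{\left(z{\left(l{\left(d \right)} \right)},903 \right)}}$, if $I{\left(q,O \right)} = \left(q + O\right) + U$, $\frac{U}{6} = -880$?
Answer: $\frac{290402}{2185} \approx 132.91$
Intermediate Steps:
$l{\left(c \right)} = 3 + c$
$U = -5280$ ($U = 6 \left(-880\right) = -5280$)
$I{\left(q,O \right)} = -5280 + O + q$ ($I{\left(q,O \right)} = \left(q + O\right) - 5280 = \left(O + q\right) - 5280 = -5280 + O + q$)
$- \frac{580804}{I{\left(z{\left(l{\left(d \right)} \right)},903 \right)}} = - \frac{580804}{-5280 + 903 + 7} = - \frac{580804}{-4370} = \left(-580804\right) \left(- \frac{1}{4370}\right) = \frac{290402}{2185}$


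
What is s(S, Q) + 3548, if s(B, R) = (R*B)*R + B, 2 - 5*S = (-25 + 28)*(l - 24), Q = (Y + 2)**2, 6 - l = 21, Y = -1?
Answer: 17978/5 ≈ 3595.6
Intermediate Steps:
l = -15 (l = 6 - 1*21 = 6 - 21 = -15)
Q = 1 (Q = (-1 + 2)**2 = 1**2 = 1)
S = 119/5 (S = 2/5 - (-25 + 28)*(-15 - 24)/5 = 2/5 - 3*(-39)/5 = 2/5 - 1/5*(-117) = 2/5 + 117/5 = 119/5 ≈ 23.800)
s(B, R) = B + B*R**2 (s(B, R) = (B*R)*R + B = B*R**2 + B = B + B*R**2)
s(S, Q) + 3548 = 119*(1 + 1**2)/5 + 3548 = 119*(1 + 1)/5 + 3548 = (119/5)*2 + 3548 = 238/5 + 3548 = 17978/5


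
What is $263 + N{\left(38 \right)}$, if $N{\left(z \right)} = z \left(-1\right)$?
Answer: $225$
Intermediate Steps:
$N{\left(z \right)} = - z$
$263 + N{\left(38 \right)} = 263 - 38 = 225$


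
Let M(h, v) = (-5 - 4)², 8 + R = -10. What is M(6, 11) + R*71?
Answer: -1197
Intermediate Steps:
R = -18 (R = -8 - 10 = -18)
M(h, v) = 81 (M(h, v) = (-9)² = 81)
M(6, 11) + R*71 = 81 - 18*71 = 81 - 1278 = -1197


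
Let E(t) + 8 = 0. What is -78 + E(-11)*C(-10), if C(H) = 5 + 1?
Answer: -126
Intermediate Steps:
E(t) = -8 (E(t) = -8 + 0 = -8)
C(H) = 6
-78 + E(-11)*C(-10) = -78 - 8*6 = -78 - 48 = -126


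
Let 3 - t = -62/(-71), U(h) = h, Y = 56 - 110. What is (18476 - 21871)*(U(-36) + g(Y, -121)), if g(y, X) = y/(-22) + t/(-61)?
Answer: 5431321000/47641 ≈ 1.1401e+5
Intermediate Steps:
Y = -54
t = 151/71 (t = 3 - (-62)/(-71) = 3 - (-62)*(-1)/71 = 3 - 1*62/71 = 3 - 62/71 = 151/71 ≈ 2.1268)
g(y, X) = -151/4331 - y/22 (g(y, X) = y/(-22) + (151/71)/(-61) = y*(-1/22) + (151/71)*(-1/61) = -y/22 - 151/4331 = -151/4331 - y/22)
(18476 - 21871)*(U(-36) + g(Y, -121)) = (18476 - 21871)*(-36 + (-151/4331 - 1/22*(-54))) = -3395*(-36 + (-151/4331 + 27/11)) = -3395*(-36 + 115276/47641) = -3395*(-1599800/47641) = 5431321000/47641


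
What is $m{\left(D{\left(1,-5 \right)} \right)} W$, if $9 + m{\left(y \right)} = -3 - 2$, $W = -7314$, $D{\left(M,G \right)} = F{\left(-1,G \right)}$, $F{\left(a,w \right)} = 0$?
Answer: $102396$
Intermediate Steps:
$D{\left(M,G \right)} = 0$
$m{\left(y \right)} = -14$ ($m{\left(y \right)} = -9 - 5 = -14$)
$m{\left(D{\left(1,-5 \right)} \right)} W = \left(-14\right) \left(-7314\right) = 102396$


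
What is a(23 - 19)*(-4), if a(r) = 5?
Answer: -20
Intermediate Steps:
a(23 - 19)*(-4) = 5*(-4) = -20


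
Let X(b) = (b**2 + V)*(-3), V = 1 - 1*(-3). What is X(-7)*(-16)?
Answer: 2544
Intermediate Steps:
V = 4 (V = 1 + 3 = 4)
X(b) = -12 - 3*b**2 (X(b) = (b**2 + 4)*(-3) = (4 + b**2)*(-3) = -12 - 3*b**2)
X(-7)*(-16) = (-12 - 3*(-7)**2)*(-16) = (-12 - 3*49)*(-16) = (-12 - 147)*(-16) = -159*(-16) = 2544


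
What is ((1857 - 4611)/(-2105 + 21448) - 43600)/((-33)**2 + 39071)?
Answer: -421678777/388407440 ≈ -1.0857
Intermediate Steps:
((1857 - 4611)/(-2105 + 21448) - 43600)/((-33)**2 + 39071) = (-2754/19343 - 43600)/(1089 + 39071) = (-2754*1/19343 - 43600)/40160 = (-2754/19343 - 43600)*(1/40160) = -843357554/19343*1/40160 = -421678777/388407440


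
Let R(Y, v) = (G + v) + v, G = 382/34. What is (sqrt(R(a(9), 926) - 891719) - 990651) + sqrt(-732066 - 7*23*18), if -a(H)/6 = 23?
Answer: -990651 + 2*I*sqrt(183741) + 2*I*sqrt(64292079)/17 ≈ -9.9065e+5 + 1800.6*I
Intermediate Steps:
G = 191/17 (G = 382*(1/34) = 191/17 ≈ 11.235)
a(H) = -138 (a(H) = -6*23 = -138)
R(Y, v) = 191/17 + 2*v (R(Y, v) = (191/17 + v) + v = 191/17 + 2*v)
(sqrt(R(a(9), 926) - 891719) - 990651) + sqrt(-732066 - 7*23*18) = (sqrt((191/17 + 2*926) - 891719) - 990651) + sqrt(-732066 - 7*23*18) = (sqrt((191/17 + 1852) - 891719) - 990651) + sqrt(-732066 - 161*18) = (sqrt(31675/17 - 891719) - 990651) + sqrt(-732066 - 2898) = (sqrt(-15127548/17) - 990651) + sqrt(-734964) = (2*I*sqrt(64292079)/17 - 990651) + 2*I*sqrt(183741) = (-990651 + 2*I*sqrt(64292079)/17) + 2*I*sqrt(183741) = -990651 + 2*I*sqrt(183741) + 2*I*sqrt(64292079)/17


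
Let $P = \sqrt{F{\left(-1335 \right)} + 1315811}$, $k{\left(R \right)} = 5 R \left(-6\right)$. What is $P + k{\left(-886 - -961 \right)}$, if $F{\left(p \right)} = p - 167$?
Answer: $-2250 + \sqrt{1314309} \approx -1103.6$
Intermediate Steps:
$F{\left(p \right)} = -167 + p$
$k{\left(R \right)} = - 30 R$
$P = \sqrt{1314309}$ ($P = \sqrt{\left(-167 - 1335\right) + 1315811} = \sqrt{-1502 + 1315811} = \sqrt{1314309} \approx 1146.4$)
$P + k{\left(-886 - -961 \right)} = \sqrt{1314309} - 30 \left(-886 - -961\right) = \sqrt{1314309} - 30 \left(-886 + 961\right) = \sqrt{1314309} - 2250 = -2250 + \sqrt{1314309}$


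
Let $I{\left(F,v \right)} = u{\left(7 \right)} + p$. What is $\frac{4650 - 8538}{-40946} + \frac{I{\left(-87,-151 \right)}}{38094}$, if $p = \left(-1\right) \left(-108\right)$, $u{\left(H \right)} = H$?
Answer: $\frac{76409131}{779898462} \approx 0.097973$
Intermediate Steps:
$p = 108$
$I{\left(F,v \right)} = 115$ ($I{\left(F,v \right)} = 7 + 108 = 115$)
$\frac{4650 - 8538}{-40946} + \frac{I{\left(-87,-151 \right)}}{38094} = \frac{4650 - 8538}{-40946} + \frac{115}{38094} = \left(4650 - 8538\right) \left(- \frac{1}{40946}\right) + 115 \cdot \frac{1}{38094} = \left(-3888\right) \left(- \frac{1}{40946}\right) + \frac{115}{38094} = \frac{1944}{20473} + \frac{115}{38094} = \frac{76409131}{779898462}$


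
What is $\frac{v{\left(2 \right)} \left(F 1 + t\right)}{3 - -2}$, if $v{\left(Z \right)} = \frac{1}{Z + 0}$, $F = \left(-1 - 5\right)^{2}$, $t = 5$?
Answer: $\frac{41}{10} \approx 4.1$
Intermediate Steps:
$F = 36$ ($F = \left(-6\right)^{2} = 36$)
$v{\left(Z \right)} = \frac{1}{Z}$
$\frac{v{\left(2 \right)} \left(F 1 + t\right)}{3 - -2} = \frac{\frac{1}{2} \left(36 \cdot 1 + 5\right)}{3 - -2} = \frac{\frac{1}{2} \left(36 + 5\right)}{3 + 2} = \frac{\frac{1}{2} \cdot 41}{5} = \frac{41}{2} \cdot \frac{1}{5} = \frac{41}{10}$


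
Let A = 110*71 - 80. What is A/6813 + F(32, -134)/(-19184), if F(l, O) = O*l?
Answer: 11094154/8168787 ≈ 1.3581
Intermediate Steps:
A = 7730 (A = 7810 - 80 = 7730)
A/6813 + F(32, -134)/(-19184) = 7730/6813 - 134*32/(-19184) = 7730*(1/6813) - 4288*(-1/19184) = 7730/6813 + 268/1199 = 11094154/8168787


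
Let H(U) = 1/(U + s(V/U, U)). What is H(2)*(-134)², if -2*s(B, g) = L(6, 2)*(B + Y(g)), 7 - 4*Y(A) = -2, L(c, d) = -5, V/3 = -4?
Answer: -143648/59 ≈ -2434.7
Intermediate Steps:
V = -12 (V = 3*(-4) = -12)
Y(A) = 9/4 (Y(A) = 7/4 - ¼*(-2) = 7/4 + ½ = 9/4)
s(B, g) = 45/8 + 5*B/2 (s(B, g) = -(-5)*(B + 9/4)/2 = -(-5)*(9/4 + B)/2 = -(-45/4 - 5*B)/2 = 45/8 + 5*B/2)
H(U) = 1/(45/8 + U - 30/U) (H(U) = 1/(U + (45/8 + 5*(-12/U)/2)) = 1/(U + (45/8 - 30/U)) = 1/(45/8 + U - 30/U))
H(2)*(-134)² = (8*2/(-240 + 2*(45 + 8*2)))*(-134)² = (8*2/(-240 + 2*(45 + 16)))*17956 = (8*2/(-240 + 2*61))*17956 = (8*2/(-240 + 122))*17956 = (8*2/(-118))*17956 = (8*2*(-1/118))*17956 = -8/59*17956 = -143648/59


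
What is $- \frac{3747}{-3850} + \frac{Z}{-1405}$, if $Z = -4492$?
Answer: $\frac{4511747}{1081850} \approx 4.1704$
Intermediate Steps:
$- \frac{3747}{-3850} + \frac{Z}{-1405} = - \frac{3747}{-3850} - \frac{4492}{-1405} = \left(-3747\right) \left(- \frac{1}{3850}\right) - - \frac{4492}{1405} = \frac{3747}{3850} + \frac{4492}{1405} = \frac{4511747}{1081850}$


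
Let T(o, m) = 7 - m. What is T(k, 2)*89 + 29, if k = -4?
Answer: 474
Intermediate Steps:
T(k, 2)*89 + 29 = (7 - 1*2)*89 + 29 = (7 - 2)*89 + 29 = 5*89 + 29 = 445 + 29 = 474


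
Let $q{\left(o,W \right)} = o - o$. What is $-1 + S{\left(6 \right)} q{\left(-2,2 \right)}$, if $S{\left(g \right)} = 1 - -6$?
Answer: $-1$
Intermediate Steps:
$S{\left(g \right)} = 7$ ($S{\left(g \right)} = 1 + 6 = 7$)
$q{\left(o,W \right)} = 0$
$-1 + S{\left(6 \right)} q{\left(-2,2 \right)} = -1 + 7 \cdot 0 = -1 + 0 = -1$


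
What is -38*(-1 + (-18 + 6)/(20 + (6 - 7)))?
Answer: 62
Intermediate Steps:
-38*(-1 + (-18 + 6)/(20 + (6 - 7))) = -38*(-1 - 12/(20 - 1)) = -38*(-1 - 12/19) = -38*(-31/19) = 62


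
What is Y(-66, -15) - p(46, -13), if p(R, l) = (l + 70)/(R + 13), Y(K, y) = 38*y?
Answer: -33687/59 ≈ -570.97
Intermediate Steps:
p(R, l) = (70 + l)/(13 + R)
Y(-66, -15) - p(46, -13) = 38*(-15) - (70 - 13)/(13 + 46) = -570 - 57/59 = -33687/59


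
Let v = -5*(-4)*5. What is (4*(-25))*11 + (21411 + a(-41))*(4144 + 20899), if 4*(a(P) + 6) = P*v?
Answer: 510375240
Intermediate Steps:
v = 100 (v = 20*5 = 100)
a(P) = -6 + 25*P (a(P) = -6 + (P*100)/4 = -6 + (100*P)/4 = -6 + 25*P)
(4*(-25))*11 + (21411 + a(-41))*(4144 + 20899) = (4*(-25))*11 + (21411 + (-6 + 25*(-41)))*(4144 + 20899) = -100*11 + (21411 + (-6 - 1025))*25043 = -1100 + (21411 - 1031)*25043 = -1100 + 20380*25043 = -1100 + 510376340 = 510375240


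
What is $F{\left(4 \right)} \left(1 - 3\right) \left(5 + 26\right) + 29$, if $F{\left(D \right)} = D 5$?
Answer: $-1211$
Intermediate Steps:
$F{\left(D \right)} = 5 D$
$F{\left(4 \right)} \left(1 - 3\right) \left(5 + 26\right) + 29 = 5 \cdot 4 \left(1 - 3\right) \left(5 + 26\right) + 29 = 20 \left(\left(-2\right) 31\right) + 29 = 20 \left(-62\right) + 29 = -1240 + 29 = -1211$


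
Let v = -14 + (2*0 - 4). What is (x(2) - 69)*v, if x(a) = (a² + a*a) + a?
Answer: 1062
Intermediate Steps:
x(a) = a + 2*a² (x(a) = (a² + a²) + a = 2*a² + a = a + 2*a²)
v = -18 (v = -14 + (0 - 4) = -14 - 4 = -18)
(x(2) - 69)*v = (2*(1 + 2*2) - 69)*(-18) = (2*(1 + 4) - 69)*(-18) = (2*5 - 69)*(-18) = (10 - 69)*(-18) = -59*(-18) = 1062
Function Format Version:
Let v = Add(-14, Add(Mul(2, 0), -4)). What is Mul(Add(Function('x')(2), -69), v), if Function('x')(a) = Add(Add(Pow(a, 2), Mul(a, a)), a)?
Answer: 1062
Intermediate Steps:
Function('x')(a) = Add(a, Mul(2, Pow(a, 2))) (Function('x')(a) = Add(Add(Pow(a, 2), Pow(a, 2)), a) = Add(Mul(2, Pow(a, 2)), a) = Add(a, Mul(2, Pow(a, 2))))
v = -18 (v = Add(-14, Add(0, -4)) = Add(-14, -4) = -18)
Mul(Add(Function('x')(2), -69), v) = Mul(Add(Mul(2, Add(1, Mul(2, 2))), -69), -18) = Mul(Add(Mul(2, Add(1, 4)), -69), -18) = Mul(Add(Mul(2, 5), -69), -18) = Mul(Add(10, -69), -18) = Mul(-59, -18) = 1062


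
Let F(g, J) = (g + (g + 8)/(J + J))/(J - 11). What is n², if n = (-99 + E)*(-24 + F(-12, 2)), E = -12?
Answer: 56415121/9 ≈ 6.2683e+6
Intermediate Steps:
F(g, J) = (g + (8 + g)/(2*J))/(-11 + J) (F(g, J) = (g + (8 + g)/((2*J)))/(-11 + J) = (g + (8 + g)*(1/(2*J)))/(-11 + J) = (g + (8 + g)/(2*J))/(-11 + J))
n = 7511/3 (n = (-99 - 12)*(-24 + (4 + (½)*(-12) + 2*(-12))/(2*(-11 + 2))) = -111*(-24 + (½)*(4 - 6 - 24)/(-9)) = -111*(-24 + (½)*(-⅑)*(-26)) = -111*(-24 + 13/9) = -111*(-203/9) = 7511/3 ≈ 2503.7)
n² = (7511/3)² = 56415121/9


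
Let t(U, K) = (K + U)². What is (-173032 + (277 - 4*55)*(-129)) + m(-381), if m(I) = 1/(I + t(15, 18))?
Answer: -127712579/708 ≈ -1.8039e+5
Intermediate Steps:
m(I) = 1/(1089 + I) (m(I) = 1/(I + (18 + 15)²) = 1/(I + 33²) = 1/(I + 1089) = 1/(1089 + I))
(-173032 + (277 - 4*55)*(-129)) + m(-381) = (-173032 + (277 - 4*55)*(-129)) + 1/(1089 - 381) = (-173032 + (277 - 220)*(-129)) + 1/708 = (-173032 + 57*(-129)) + 1/708 = (-173032 - 7353) + 1/708 = -180385 + 1/708 = -127712579/708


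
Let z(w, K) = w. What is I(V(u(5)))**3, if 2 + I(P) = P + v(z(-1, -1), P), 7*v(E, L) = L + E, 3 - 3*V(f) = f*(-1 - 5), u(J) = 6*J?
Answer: 105823817/343 ≈ 3.0852e+5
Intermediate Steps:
V(f) = 1 + 2*f (V(f) = 1 - f*(-1 - 5)/3 = 1 - f*(-6)/3 = 1 - (-2)*f = 1 + 2*f)
v(E, L) = E/7 + L/7 (v(E, L) = (L + E)/7 = (E + L)/7 = E/7 + L/7)
I(P) = -15/7 + 8*P/7 (I(P) = -2 + (P + ((1/7)*(-1) + P/7)) = -2 + (P + (-1/7 + P/7)) = -2 + (-1/7 + 8*P/7) = -15/7 + 8*P/7)
I(V(u(5)))**3 = (-15/7 + 8*(1 + 2*(6*5))/7)**3 = (-15/7 + 8*(1 + 2*30)/7)**3 = (-15/7 + 8*(1 + 60)/7)**3 = (-15/7 + (8/7)*61)**3 = (-15/7 + 488/7)**3 = (473/7)**3 = 105823817/343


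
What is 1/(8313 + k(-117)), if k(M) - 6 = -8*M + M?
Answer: 1/9138 ≈ 0.00010943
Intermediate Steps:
k(M) = 6 - 7*M (k(M) = 6 + (-8*M + M) = 6 - 7*M)
1/(8313 + k(-117)) = 1/(8313 + (6 - 7*(-117))) = 1/(8313 + (6 + 819)) = 1/(8313 + 825) = 1/9138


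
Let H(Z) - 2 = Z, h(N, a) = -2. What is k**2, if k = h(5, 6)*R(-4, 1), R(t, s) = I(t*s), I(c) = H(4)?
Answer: 144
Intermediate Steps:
H(Z) = 2 + Z
I(c) = 6 (I(c) = 2 + 4 = 6)
R(t, s) = 6
k = -12 (k = -2*6 = -12)
k**2 = (-12)**2 = 144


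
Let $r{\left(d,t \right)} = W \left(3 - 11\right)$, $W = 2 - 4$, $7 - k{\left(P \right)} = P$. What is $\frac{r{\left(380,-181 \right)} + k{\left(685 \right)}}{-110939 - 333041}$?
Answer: $\frac{331}{221990} \approx 0.0014911$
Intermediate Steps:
$k{\left(P \right)} = 7 - P$
$W = -2$
$r{\left(d,t \right)} = 16$ ($r{\left(d,t \right)} = - 2 \left(3 - 11\right) = \left(-2\right) \left(-8\right) = 16$)
$\frac{r{\left(380,-181 \right)} + k{\left(685 \right)}}{-110939 - 333041} = \frac{16 + \left(7 - 685\right)}{-110939 - 333041} = \frac{16 + \left(7 - 685\right)}{-443980} = \left(16 - 678\right) \left(- \frac{1}{443980}\right) = \left(-662\right) \left(- \frac{1}{443980}\right) = \frac{331}{221990}$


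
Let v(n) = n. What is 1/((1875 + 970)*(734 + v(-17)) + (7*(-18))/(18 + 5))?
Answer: 23/46916769 ≈ 4.9023e-7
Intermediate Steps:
1/((1875 + 970)*(734 + v(-17)) + (7*(-18))/(18 + 5)) = 1/((1875 + 970)*(734 - 17) + (7*(-18))/(18 + 5)) = 1/(2845*717 - 126/23) = 1/(2039865 - 126*1/23) = 1/(2039865 - 126/23) = 1/(46916769/23) = 23/46916769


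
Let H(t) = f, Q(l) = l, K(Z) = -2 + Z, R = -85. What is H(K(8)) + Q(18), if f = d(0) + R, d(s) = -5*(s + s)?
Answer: -67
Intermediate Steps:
d(s) = -10*s
f = -85 (f = -10*0 - 85 = 0 - 85 = -85)
H(t) = -85
H(K(8)) + Q(18) = -85 + 18 = -67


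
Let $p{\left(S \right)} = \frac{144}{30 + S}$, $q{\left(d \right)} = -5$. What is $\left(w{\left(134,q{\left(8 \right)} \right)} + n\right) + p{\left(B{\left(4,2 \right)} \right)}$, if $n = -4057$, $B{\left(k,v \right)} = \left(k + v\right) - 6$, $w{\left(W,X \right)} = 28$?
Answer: $- \frac{20121}{5} \approx -4024.2$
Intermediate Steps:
$B{\left(k,v \right)} = -6 + k + v$
$\left(w{\left(134,q{\left(8 \right)} \right)} + n\right) + p{\left(B{\left(4,2 \right)} \right)} = \left(28 - 4057\right) + \frac{144}{30 + \left(-6 + 4 + 2\right)} = -4029 + \frac{144}{30 + 0} = -4029 + \frac{144}{30} = -4029 + 144 \cdot \frac{1}{30} = -4029 + \frac{24}{5} = - \frac{20121}{5}$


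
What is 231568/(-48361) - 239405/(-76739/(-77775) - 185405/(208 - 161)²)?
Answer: 5625594660992731/1952298967088 ≈ 2881.5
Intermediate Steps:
231568/(-48361) - 239405/(-76739/(-77775) - 185405/(208 - 161)²) = 231568*(-1/48361) - 239405/(-76739*(-1/77775) - 185405/(47²)) = -656/137 - 239405/(76739/77775 - 185405/2209) = -656/137 - 239405/(-14250357424/171804975) = -656/137 - 239405*(-171804975/14250357424) = -656/137 + 41130970039875/14250357424 = 5625594660992731/1952298967088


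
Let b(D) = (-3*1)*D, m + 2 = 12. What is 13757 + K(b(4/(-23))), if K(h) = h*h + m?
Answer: 7282887/529 ≈ 13767.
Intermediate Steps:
m = 10 (m = -2 + 12 = 10)
b(D) = -3*D
K(h) = 10 + h² (K(h) = h*h + 10 = h² + 10 = 10 + h²)
13757 + K(b(4/(-23))) = 13757 + (10 + (-12/(-23))²) = 13757 + (10 + (-12*(-1)/23)²) = 13757 + (10 + (-3*(-4/23))²) = 13757 + (10 + (12/23)²) = 13757 + (10 + 144/529) = 13757 + 5434/529 = 7282887/529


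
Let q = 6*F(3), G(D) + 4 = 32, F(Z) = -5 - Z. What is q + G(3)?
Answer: -20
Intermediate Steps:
G(D) = 28 (G(D) = -4 + 32 = 28)
q = -48 (q = 6*(-5 - 1*3) = 6*(-5 - 3) = 6*(-8) = -48)
q + G(3) = -48 + 28 = -20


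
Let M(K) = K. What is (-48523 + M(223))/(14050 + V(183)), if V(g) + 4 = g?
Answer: -16100/4743 ≈ -3.3945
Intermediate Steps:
V(g) = -4 + g
(-48523 + M(223))/(14050 + V(183)) = (-48523 + 223)/(14050 + (-4 + 183)) = -48300/(14050 + 179) = -48300/14229 = -48300*1/14229 = -16100/4743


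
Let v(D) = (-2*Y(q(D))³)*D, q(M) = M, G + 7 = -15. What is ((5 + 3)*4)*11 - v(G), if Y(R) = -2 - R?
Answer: -351648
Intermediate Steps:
G = -22 (G = -7 - 15 = -22)
v(D) = -2*D*(-2 - D)³ (v(D) = (-2*(-2 - D)³)*D = -2*D*(-2 - D)³)
((5 + 3)*4)*11 - v(G) = ((5 + 3)*4)*11 - 2*(-22)*(2 - 22)³ = (8*4)*11 - 2*(-22)*(-20)³ = 32*11 - 2*(-22)*(-8000) = 352 - 1*352000 = 352 - 352000 = -351648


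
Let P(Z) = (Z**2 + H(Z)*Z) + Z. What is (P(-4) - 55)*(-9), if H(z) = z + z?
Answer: 99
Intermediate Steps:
H(z) = 2*z
P(Z) = Z + 3*Z**2 (P(Z) = (Z**2 + (2*Z)*Z) + Z = (Z**2 + 2*Z**2) + Z = 3*Z**2 + Z = Z + 3*Z**2)
(P(-4) - 55)*(-9) = (-4*(1 + 3*(-4)) - 55)*(-9) = (-4*(1 - 12) - 55)*(-9) = (-4*(-11) - 55)*(-9) = (44 - 55)*(-9) = -11*(-9) = 99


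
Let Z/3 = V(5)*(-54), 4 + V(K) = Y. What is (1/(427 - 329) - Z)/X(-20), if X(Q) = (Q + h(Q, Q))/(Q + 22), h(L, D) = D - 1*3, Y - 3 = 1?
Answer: -1/2107 ≈ -0.00047461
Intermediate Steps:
Y = 4 (Y = 3 + 1 = 4)
h(L, D) = -3 + D (h(L, D) = D - 3 = -3 + D)
V(K) = 0 (V(K) = -4 + 4 = 0)
Z = 0 (Z = 3*(0*(-54)) = 3*0 = 0)
X(Q) = (-3 + 2*Q)/(22 + Q) (X(Q) = (Q + (-3 + Q))/(Q + 22) = (-3 + 2*Q)/(22 + Q))
(1/(427 - 329) - Z)/X(-20) = (1/(427 - 329) - 1*0)/(((-3 + 2*(-20))/(22 - 20))) = (1/98 + 0)/(((-3 - 40)/2)) = (1/98 + 0)/(((½)*(-43))) = 1/(98*(-43/2)) = (1/98)*(-2/43) = -1/2107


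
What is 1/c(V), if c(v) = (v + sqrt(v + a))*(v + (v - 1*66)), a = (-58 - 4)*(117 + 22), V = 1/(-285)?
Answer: 81225/13168349884832 + 81225*I*sqrt(699997335)/13168349884832 ≈ 6.1682e-9 + 0.00016319*I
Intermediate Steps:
V = -1/285 ≈ -0.0035088
a = -8618 (a = -62*139 = -8618)
c(v) = (-66 + 2*v)*(v + sqrt(-8618 + v)) (c(v) = (v + sqrt(v - 8618))*(v + (v - 1*66)) = (v + sqrt(-8618 + v))*(v + (v - 66)) = (v + sqrt(-8618 + v))*(v + (-66 + v)) = (v + sqrt(-8618 + v))*(-66 + 2*v) = (-66 + 2*v)*(v + sqrt(-8618 + v)))
1/c(V) = 1/(-66*(-1/285) - 66*sqrt(-8618 - 1/285) + 2*(-1/285)**2 + 2*(-1/285)*sqrt(-8618 - 1/285)) = 1/(22/95 - 22*I*sqrt(699997335)/95 + 2*(1/81225) + 2*(-1/285)*sqrt(-2456131/285)) = 1/(22/95 - 22*I*sqrt(699997335)/95 + 2/81225 + 2*(-1/285)*(I*sqrt(699997335)/285)) = 1/(22/95 - 22*I*sqrt(699997335)/95 + 2/81225 - 2*I*sqrt(699997335)/81225) = 1/(18812/81225 - 18812*I*sqrt(699997335)/81225)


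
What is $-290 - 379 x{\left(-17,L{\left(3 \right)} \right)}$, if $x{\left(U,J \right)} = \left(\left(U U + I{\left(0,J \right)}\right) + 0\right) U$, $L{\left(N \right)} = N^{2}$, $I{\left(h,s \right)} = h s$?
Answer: $1861737$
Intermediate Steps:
$x{\left(U,J \right)} = U^{3}$ ($x{\left(U,J \right)} = \left(\left(U U + 0 J\right) + 0\right) U = \left(\left(U^{2} + 0\right) + 0\right) U = \left(U^{2} + 0\right) U = U^{2} U = U^{3}$)
$-290 - 379 x{\left(-17,L{\left(3 \right)} \right)} = -290 - 379 \left(-17\right)^{3} = -290 - -1862027 = -290 + 1862027 = 1861737$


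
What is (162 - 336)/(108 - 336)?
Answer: 29/38 ≈ 0.76316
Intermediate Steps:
(162 - 336)/(108 - 336) = -174/(-228) = -174*(-1/228) = 29/38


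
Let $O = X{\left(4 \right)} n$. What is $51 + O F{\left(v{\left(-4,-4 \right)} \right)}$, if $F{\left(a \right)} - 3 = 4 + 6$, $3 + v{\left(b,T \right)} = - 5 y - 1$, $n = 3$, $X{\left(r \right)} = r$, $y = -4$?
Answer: $207$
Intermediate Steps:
$v{\left(b,T \right)} = 16$ ($v{\left(b,T \right)} = -3 - -19 = -3 + \left(20 - 1\right) = -3 + 19 = 16$)
$O = 12$ ($O = 4 \cdot 3 = 12$)
$F{\left(a \right)} = 13$ ($F{\left(a \right)} = 3 + \left(4 + 6\right) = 3 + 10 = 13$)
$51 + O F{\left(v{\left(-4,-4 \right)} \right)} = 51 + 12 \cdot 13 = 51 + 156 = 207$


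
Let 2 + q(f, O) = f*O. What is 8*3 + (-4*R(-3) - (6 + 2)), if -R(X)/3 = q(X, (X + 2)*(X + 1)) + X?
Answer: -116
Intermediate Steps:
q(f, O) = -2 + O*f (q(f, O) = -2 + f*O = -2 + O*f)
R(X) = 6 - 3*X - 3*X*(1 + X)*(2 + X) (R(X) = -3*((-2 + ((X + 2)*(X + 1))*X) + X) = -3*((-2 + ((2 + X)*(1 + X))*X) + X) = -3*((-2 + ((1 + X)*(2 + X))*X) + X) = -3*((-2 + X*(1 + X)*(2 + X)) + X) = -3*(-2 + X + X*(1 + X)*(2 + X)) = 6 - 3*X - 3*X*(1 + X)*(2 + X))
8*3 + (-4*R(-3) - (6 + 2)) = 8*3 + (-4*(6 - 3*(-3) - 3*(-3)*(2 + (-3)**2 + 3*(-3))) - (6 + 2)) = 24 + (-4*(6 + 9 - 3*(-3)*(2 + 9 - 9)) - 1*8) = 24 + (-4*(6 + 9 - 3*(-3)*2) - 8) = 24 + (-4*(6 + 9 + 18) - 8) = 24 + (-4*33 - 8) = 24 + (-132 - 8) = 24 - 140 = -116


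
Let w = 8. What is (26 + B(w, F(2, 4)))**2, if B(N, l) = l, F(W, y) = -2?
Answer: 576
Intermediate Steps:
(26 + B(w, F(2, 4)))**2 = (26 - 2)**2 = 24**2 = 576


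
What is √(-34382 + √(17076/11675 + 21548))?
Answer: √(-187458399950 + 51370*√242753138)/2335 ≈ 185.03*I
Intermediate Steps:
√(-34382 + √(17076/11675 + 21548)) = √(-34382 + √(251589976/11675)) = √(-34382 + 22*√242753138/2335)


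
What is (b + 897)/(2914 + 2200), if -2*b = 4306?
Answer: -628/2557 ≈ -0.24560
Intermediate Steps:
b = -2153 (b = -½*4306 = -2153)
(b + 897)/(2914 + 2200) = (-2153 + 897)/(2914 + 2200) = -1256/5114 = -1256*1/5114 = -628/2557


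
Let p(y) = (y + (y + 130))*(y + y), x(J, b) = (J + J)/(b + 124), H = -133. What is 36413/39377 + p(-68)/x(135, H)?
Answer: -397939/15145 ≈ -26.275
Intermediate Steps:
x(J, b) = 2*J/(124 + b) (x(J, b) = (2*J)/(124 + b) = 2*J/(124 + b))
p(y) = 2*y*(130 + 2*y) (p(y) = (y + (130 + y))*(2*y) = (130 + 2*y)*(2*y) = 2*y*(130 + 2*y))
36413/39377 + p(-68)/x(135, H) = 36413/39377 + (4*(-68)*(65 - 68))/((2*135/(124 - 133))) = 36413*(1/39377) + (4*(-68)*(-3))/((2*135/(-9))) = 2801/3029 + 816/((2*135*(-1/9))) = 2801/3029 + 816/(-30) = 2801/3029 + 816*(-1/30) = 2801/3029 - 136/5 = -397939/15145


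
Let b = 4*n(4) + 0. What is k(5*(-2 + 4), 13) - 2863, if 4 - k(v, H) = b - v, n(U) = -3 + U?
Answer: -2853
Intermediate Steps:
b = 4 (b = 4*(-3 + 4) + 0 = 4*1 + 0 = 4 + 0 = 4)
k(v, H) = v (k(v, H) = 4 - (4 - v) = 4 + (-4 + v) = v)
k(5*(-2 + 4), 13) - 2863 = 5*(-2 + 4) - 2863 = 5*2 - 2863 = 10 - 2863 = -2853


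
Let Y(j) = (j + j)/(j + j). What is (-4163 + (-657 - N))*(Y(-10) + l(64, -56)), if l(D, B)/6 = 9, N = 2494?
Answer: -402270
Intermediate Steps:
l(D, B) = 54 (l(D, B) = 6*9 = 54)
Y(j) = 1 (Y(j) = (2*j)/((2*j)) = (2*j)*(1/(2*j)) = 1)
(-4163 + (-657 - N))*(Y(-10) + l(64, -56)) = (-4163 + (-657 - 1*2494))*(1 + 54) = (-4163 + (-657 - 2494))*55 = (-4163 - 3151)*55 = -7314*55 = -402270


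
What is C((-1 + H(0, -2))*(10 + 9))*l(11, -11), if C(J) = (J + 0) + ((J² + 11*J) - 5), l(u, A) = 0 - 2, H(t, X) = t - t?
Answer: -256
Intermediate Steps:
H(t, X) = 0
l(u, A) = -2
C(J) = -5 + J² + 12*J (C(J) = J + (-5 + J² + 11*J) = -5 + J² + 12*J)
C((-1 + H(0, -2))*(10 + 9))*l(11, -11) = (-5 + ((-1 + 0)*(10 + 9))² + 12*((-1 + 0)*(10 + 9)))*(-2) = (-5 + (-1*19)² + 12*(-1*19))*(-2) = (-5 + (-19)² + 12*(-19))*(-2) = (-5 + 361 - 228)*(-2) = 128*(-2) = -256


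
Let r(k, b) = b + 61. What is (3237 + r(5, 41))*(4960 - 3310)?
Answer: 5509350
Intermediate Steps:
r(k, b) = 61 + b
(3237 + r(5, 41))*(4960 - 3310) = (3237 + (61 + 41))*(4960 - 3310) = (3237 + 102)*1650 = 3339*1650 = 5509350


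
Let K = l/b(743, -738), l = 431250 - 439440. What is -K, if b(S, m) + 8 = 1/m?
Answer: -1208844/1181 ≈ -1023.6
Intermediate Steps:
b(S, m) = -8 + 1/m
l = -8190
K = 1208844/1181 (K = -8190/(-8 + 1/(-738)) = -8190/(-8 - 1/738) = -8190/(-5905/738) = -8190*(-738/5905) = 1208844/1181 ≈ 1023.6)
-K = -1*1208844/1181 = -1208844/1181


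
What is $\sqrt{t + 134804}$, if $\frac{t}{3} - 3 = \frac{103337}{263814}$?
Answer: $\frac{\sqrt{1042530398014278}}{87938} \approx 367.17$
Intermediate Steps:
$t = \frac{894779}{87938}$ ($t = 9 + 3 \cdot \frac{103337}{263814} = 9 + \frac{103337}{87938} = \frac{894779}{87938} \approx 10.175$)
$\sqrt{t + 134804} = \sqrt{\frac{894779}{87938} + 134804} = \sqrt{\frac{11855288931}{87938}} = \frac{\sqrt{1042530398014278}}{87938}$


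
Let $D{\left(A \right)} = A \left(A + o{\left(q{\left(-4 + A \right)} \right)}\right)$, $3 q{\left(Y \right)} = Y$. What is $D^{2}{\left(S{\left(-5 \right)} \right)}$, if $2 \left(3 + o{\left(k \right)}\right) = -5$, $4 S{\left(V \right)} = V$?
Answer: $\frac{18225}{256} \approx 71.191$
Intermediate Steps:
$q{\left(Y \right)} = \frac{Y}{3}$
$S{\left(V \right)} = \frac{V}{4}$
$o{\left(k \right)} = - \frac{11}{2}$ ($o{\left(k \right)} = -3 + \frac{1}{2} \left(-5\right) = -3 - \frac{5}{2} = - \frac{11}{2}$)
$D{\left(A \right)} = A \left(- \frac{11}{2} + A\right)$ ($D{\left(A \right)} = A \left(A - \frac{11}{2}\right) = A \left(- \frac{11}{2} + A\right)$)
$D^{2}{\left(S{\left(-5 \right)} \right)} = \left(\frac{\frac{1}{4} \left(-5\right) \left(-11 + 2 \cdot \frac{1}{4} \left(-5\right)\right)}{2}\right)^{2} = \left(\frac{1}{2} \left(- \frac{5}{4}\right) \left(-11 + 2 \left(- \frac{5}{4}\right)\right)\right)^{2} = \left(\frac{1}{2} \left(- \frac{5}{4}\right) \left(-11 - \frac{5}{2}\right)\right)^{2} = \left(\frac{1}{2} \left(- \frac{5}{4}\right) \left(- \frac{27}{2}\right)\right)^{2} = \left(\frac{135}{16}\right)^{2} = \frac{18225}{256}$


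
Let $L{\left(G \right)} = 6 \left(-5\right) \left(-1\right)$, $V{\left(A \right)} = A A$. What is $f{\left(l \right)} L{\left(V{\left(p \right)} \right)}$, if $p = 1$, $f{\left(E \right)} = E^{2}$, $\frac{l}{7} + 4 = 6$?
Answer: $5880$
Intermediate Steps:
$l = 14$ ($l = -28 + 7 \cdot 6 = -28 + 42 = 14$)
$V{\left(A \right)} = A^{2}$
$L{\left(G \right)} = 30$ ($L{\left(G \right)} = \left(-30\right) \left(-1\right) = 30$)
$f{\left(l \right)} L{\left(V{\left(p \right)} \right)} = 14^{2} \cdot 30 = 196 \cdot 30 = 5880$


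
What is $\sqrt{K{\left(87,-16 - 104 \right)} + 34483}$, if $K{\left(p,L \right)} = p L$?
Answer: $\sqrt{24043} \approx 155.06$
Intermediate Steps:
$K{\left(p,L \right)} = L p$
$\sqrt{K{\left(87,-16 - 104 \right)} + 34483} = \sqrt{\left(-16 - 104\right) 87 + 34483} = \sqrt{\left(-120\right) 87 + 34483} = \sqrt{-10440 + 34483} = \sqrt{24043}$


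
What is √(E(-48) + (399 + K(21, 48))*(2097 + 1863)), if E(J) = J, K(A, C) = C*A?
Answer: 2*√1392918 ≈ 2360.4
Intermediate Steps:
K(A, C) = A*C
√(E(-48) + (399 + K(21, 48))*(2097 + 1863)) = √(-48 + (399 + 21*48)*(2097 + 1863)) = √(-48 + (399 + 1008)*3960) = √(-48 + 1407*3960) = √(-48 + 5571720) = √5571672 = 2*√1392918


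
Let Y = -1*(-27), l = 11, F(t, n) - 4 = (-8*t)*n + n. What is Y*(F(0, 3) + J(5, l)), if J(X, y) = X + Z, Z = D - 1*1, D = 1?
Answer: 324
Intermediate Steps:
Z = 0 (Z = 1 - 1*1 = 1 - 1 = 0)
F(t, n) = 4 + n - 8*n*t (F(t, n) = 4 + ((-8*t)*n + n) = 4 + (-8*n*t + n) = 4 + (n - 8*n*t) = 4 + n - 8*n*t)
J(X, y) = X (J(X, y) = X + 0 = X)
Y = 27
Y*(F(0, 3) + J(5, l)) = 27*((4 + 3 - 8*3*0) + 5) = 27*((4 + 3 + 0) + 5) = 27*(7 + 5) = 27*12 = 324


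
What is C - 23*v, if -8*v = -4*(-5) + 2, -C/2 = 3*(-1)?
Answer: 277/4 ≈ 69.250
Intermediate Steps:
C = 6 (C = -6*(-1) = -2*(-3) = 6)
v = -11/4 (v = -(-4*(-5) + 2)/8 = -(20 + 2)/8 = -⅛*22 = -11/4 ≈ -2.7500)
C - 23*v = 6 - 23*(-11/4) = 6 + 253/4 = 277/4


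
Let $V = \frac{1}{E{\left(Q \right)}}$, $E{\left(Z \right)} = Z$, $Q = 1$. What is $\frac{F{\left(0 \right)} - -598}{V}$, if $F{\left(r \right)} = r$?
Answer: $598$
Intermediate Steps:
$V = 1$ ($V = 1^{-1} = 1$)
$\frac{F{\left(0 \right)} - -598}{V} = \frac{0 - -598}{1} = \left(0 + 598\right) 1 = 598 \cdot 1 = 598$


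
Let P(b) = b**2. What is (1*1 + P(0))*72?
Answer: 72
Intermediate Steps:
(1*1 + P(0))*72 = (1*1 + 0**2)*72 = (1 + 0)*72 = 1*72 = 72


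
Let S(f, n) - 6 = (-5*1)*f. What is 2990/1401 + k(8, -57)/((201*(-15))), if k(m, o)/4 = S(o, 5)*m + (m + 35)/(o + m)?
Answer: -65763622/68992245 ≈ -0.95320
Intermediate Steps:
S(f, n) = 6 - 5*f (S(f, n) = 6 + (-5*1)*f = 6 - 5*f)
k(m, o) = 4*m*(6 - 5*o) + 4*(35 + m)/(m + o) (k(m, o) = 4*((6 - 5*o)*m + (m + 35)/(o + m)) = 4*(m*(6 - 5*o) + (35 + m)/(m + o)) = 4*m*(6 - 5*o) + 4*(35 + m)/(m + o))
2990/1401 + k(8, -57)/((201*(-15))) = 2990/1401 + (4*(35 + 8 + 8**2*(6 - 5*(-57)) - 1*8*(-57)*(-6 + 5*(-57)))/(8 - 57))/((201*(-15))) = 2990*(1/1401) + (4*(35 + 8 + 64*(6 + 285) - 1*8*(-57)*(-6 - 285))/(-49))/(-3015) = 2990/1401 + (4*(-1/49)*(35 + 8 + 64*291 - 1*8*(-57)*(-291)))*(-1/3015) = 2990/1401 + (4*(-1/49)*(35 + 8 + 18624 - 132696))*(-1/3015) = 2990/1401 + (4*(-1/49)*(-114029))*(-1/3015) = 2990/1401 + (456116/49)*(-1/3015) = 2990/1401 - 456116/147735 = -65763622/68992245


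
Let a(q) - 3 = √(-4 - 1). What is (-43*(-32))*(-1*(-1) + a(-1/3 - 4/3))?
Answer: 5504 + 1376*I*√5 ≈ 5504.0 + 3076.8*I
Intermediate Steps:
a(q) = 3 + I*√5 (a(q) = 3 + √(-4 - 1) = 3 + √(-5) = 3 + I*√5)
(-43*(-32))*(-1*(-1) + a(-1/3 - 4/3)) = (-43*(-32))*(-1*(-1) + (3 + I*√5)) = 1376*(1 + (3 + I*√5)) = 1376*(4 + I*√5) = 5504 + 1376*I*√5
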